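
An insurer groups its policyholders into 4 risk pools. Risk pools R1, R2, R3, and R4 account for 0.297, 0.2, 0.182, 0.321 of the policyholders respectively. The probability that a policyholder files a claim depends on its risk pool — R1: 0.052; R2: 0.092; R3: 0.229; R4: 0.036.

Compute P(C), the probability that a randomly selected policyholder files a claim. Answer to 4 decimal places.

P(C) = P(C|R1)·P(R1) + P(C|R2)·P(R2) + P(C|R3)·P(R3) + P(C|R4)·P(R4)
      = 0.052·0.297 + 0.092·0.2 + 0.229·0.182 + 0.036·0.321
      = 0.015444 + 0.0184 + 0.041678 + 0.011556 = 0.087078

P(C) ≈ 0.0871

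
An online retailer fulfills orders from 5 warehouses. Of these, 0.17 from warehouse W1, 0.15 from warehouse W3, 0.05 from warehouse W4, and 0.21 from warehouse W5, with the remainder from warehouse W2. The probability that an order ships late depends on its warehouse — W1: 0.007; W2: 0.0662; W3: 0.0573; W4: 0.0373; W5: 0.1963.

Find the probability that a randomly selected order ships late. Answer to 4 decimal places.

P(L) ≈ 0.0807

P(W2) = 1 − (0.17 + 0.15 + 0.05 + 0.21) = 0.42.
Summing over the partition,
P(L) = P(L|W1)·P(W1) + P(L|W2)·P(W2) + P(L|W3)·P(W3) + P(L|W4)·P(W4) + P(L|W5)·P(W5)
      = 0.007·0.17 + 0.0662·0.42 + 0.0573·0.15 + 0.0373·0.05 + 0.1963·0.21
      = 0.00119 + 0.027804 + 0.008595 + 0.001865 + 0.041223 = 0.080677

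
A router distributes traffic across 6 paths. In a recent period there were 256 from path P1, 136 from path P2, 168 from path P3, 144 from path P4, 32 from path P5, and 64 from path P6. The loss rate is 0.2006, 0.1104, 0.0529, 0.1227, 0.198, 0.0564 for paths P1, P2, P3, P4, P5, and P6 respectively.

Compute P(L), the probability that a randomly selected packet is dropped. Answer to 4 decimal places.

Total: 256 + 136 + 168 + 144 + 32 + 64 = 800.
P(P1) = 256/800 = 0.32. P(P2) = 136/800 = 0.17. P(P3) = 168/800 = 0.21. P(P4) = 144/800 = 0.18. P(P5) = 32/800 = 0.04. P(P6) = 64/800 = 0.08.
P(L) = P(L|P1)·P(P1) + P(L|P2)·P(P2) + P(L|P3)·P(P3) + P(L|P4)·P(P4) + P(L|P5)·P(P5) + P(L|P6)·P(P6)
      = 0.2006·0.32 + 0.1104·0.17 + 0.0529·0.21 + 0.1227·0.18 + 0.198·0.04 + 0.0564·0.08
      = 0.064192 + 0.018768 + 0.011109 + 0.022086 + 0.00792 + 0.004512 = 0.128587

P(L) ≈ 0.1286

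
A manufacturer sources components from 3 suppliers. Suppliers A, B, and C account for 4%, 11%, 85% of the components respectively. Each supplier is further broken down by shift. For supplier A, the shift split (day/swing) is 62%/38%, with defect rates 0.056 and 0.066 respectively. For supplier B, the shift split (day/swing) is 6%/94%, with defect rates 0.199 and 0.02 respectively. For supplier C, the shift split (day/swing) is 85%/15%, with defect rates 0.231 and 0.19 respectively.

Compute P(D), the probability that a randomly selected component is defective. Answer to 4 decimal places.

0.1969

P(D|A) = 0.62·0.056 + 0.38·0.066 = 0.03472 + 0.02508 = 0.0598
P(D|B) = 0.06·0.199 + 0.94·0.02 = 0.01194 + 0.0188 = 0.03074
P(D|C) = 0.85·0.231 + 0.15·0.19 = 0.19635 + 0.0285 = 0.22485
By total probability over the outer partition,
P(D) = 0.04·0.0598 + 0.11·0.03074 + 0.85·0.22485
      = 0.002392 + 0.0033814 + 0.1911225 = 0.1968959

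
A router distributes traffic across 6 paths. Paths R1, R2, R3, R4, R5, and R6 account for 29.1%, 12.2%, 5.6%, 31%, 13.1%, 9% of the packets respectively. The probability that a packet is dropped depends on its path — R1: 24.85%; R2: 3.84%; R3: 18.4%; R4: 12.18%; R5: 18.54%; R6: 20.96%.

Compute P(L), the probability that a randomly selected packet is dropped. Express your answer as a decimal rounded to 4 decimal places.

Using total probability over the partition,
P(L) = P(L|R1)·P(R1) + P(L|R2)·P(R2) + P(L|R3)·P(R3) + P(L|R4)·P(R4) + P(L|R5)·P(R5) + P(L|R6)·P(R6)
      = 0.2485·0.291 + 0.0384·0.122 + 0.184·0.056 + 0.1218·0.31 + 0.1854·0.131 + 0.2096·0.09
      = 0.0723135 + 0.0046848 + 0.010304 + 0.037758 + 0.0242874 + 0.018864 = 0.1682117

P(L) ≈ 0.1682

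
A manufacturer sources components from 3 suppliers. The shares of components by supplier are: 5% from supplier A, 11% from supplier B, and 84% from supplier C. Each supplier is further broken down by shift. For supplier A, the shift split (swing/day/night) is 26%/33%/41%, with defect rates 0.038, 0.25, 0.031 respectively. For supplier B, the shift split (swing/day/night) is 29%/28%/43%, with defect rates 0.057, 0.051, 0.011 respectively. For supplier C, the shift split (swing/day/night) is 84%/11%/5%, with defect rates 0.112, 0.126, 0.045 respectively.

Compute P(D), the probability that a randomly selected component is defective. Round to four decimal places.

0.1017

P(D|A) = 0.26·0.038 + 0.33·0.25 + 0.41·0.031 = 0.00988 + 0.0825 + 0.01271 = 0.10509
P(D|B) = 0.29·0.057 + 0.28·0.051 + 0.43·0.011 = 0.01653 + 0.01428 + 0.00473 = 0.03554
P(D|C) = 0.84·0.112 + 0.11·0.126 + 0.05·0.045 = 0.09408 + 0.01386 + 0.00225 = 0.11019
Then overall,
P(D) = 0.05·0.10509 + 0.11·0.03554 + 0.84·0.11019
      = 0.0052545 + 0.0039094 + 0.0925596 = 0.1017235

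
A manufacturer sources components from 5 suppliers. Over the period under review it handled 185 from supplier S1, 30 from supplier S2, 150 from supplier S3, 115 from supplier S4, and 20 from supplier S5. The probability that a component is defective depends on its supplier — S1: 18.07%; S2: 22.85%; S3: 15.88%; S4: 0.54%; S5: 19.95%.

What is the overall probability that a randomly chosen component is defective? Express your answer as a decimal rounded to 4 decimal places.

Total: 185 + 30 + 150 + 115 + 20 = 500.
P(S1) = 185/500 = 0.37. P(S2) = 30/500 = 0.06. P(S3) = 150/500 = 0.3. P(S4) = 115/500 = 0.23. P(S5) = 20/500 = 0.04.
P(D) = P(D|S1)·P(S1) + P(D|S2)·P(S2) + P(D|S3)·P(S3) + P(D|S4)·P(S4) + P(D|S5)·P(S5)
      = 0.1807·0.37 + 0.2285·0.06 + 0.1588·0.3 + 0.0054·0.23 + 0.1995·0.04
      = 0.066859 + 0.01371 + 0.04764 + 0.001242 + 0.00798 = 0.137431

P(D) ≈ 0.1374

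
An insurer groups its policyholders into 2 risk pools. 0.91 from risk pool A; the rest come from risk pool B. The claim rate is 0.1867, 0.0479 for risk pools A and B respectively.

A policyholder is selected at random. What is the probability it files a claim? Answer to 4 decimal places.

0.1742

P(B) = 1 − (0.91) = 0.09.
Summing over the partition,
P(C) = P(C|A)·P(A) + P(C|B)·P(B)
      = 0.1867·0.91 + 0.0479·0.09
      = 0.169897 + 0.004311 = 0.174208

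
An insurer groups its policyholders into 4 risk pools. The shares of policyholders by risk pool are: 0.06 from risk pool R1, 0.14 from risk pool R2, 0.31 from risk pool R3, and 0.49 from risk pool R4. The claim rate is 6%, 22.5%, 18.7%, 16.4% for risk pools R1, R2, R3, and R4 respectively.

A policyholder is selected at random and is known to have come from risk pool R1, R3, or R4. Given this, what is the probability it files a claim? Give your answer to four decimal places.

P(C|S) ≈ 0.1650

Let S = {R1, R3, R4}.
P(S) = 0.06 + 0.31 + 0.49 = 0.86.
P(C ∩ S) = 0.06·0.06 + 0.187·0.31 + 0.164·0.49 = 0.0036 + 0.05797 + 0.08036 = 0.14193.
P(C | S) = 0.14193 / 0.86 = 0.165035…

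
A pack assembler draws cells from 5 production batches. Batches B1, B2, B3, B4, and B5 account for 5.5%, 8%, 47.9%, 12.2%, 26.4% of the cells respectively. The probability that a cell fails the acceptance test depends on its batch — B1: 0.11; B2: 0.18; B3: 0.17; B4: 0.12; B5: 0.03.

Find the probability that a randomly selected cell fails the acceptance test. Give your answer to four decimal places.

P(F) = P(F|B1)·P(B1) + P(F|B2)·P(B2) + P(F|B3)·P(B3) + P(F|B4)·P(B4) + P(F|B5)·P(B5)
      = 0.11·0.055 + 0.18·0.08 + 0.17·0.479 + 0.12·0.122 + 0.03·0.264
      = 0.00605 + 0.0144 + 0.08143 + 0.01464 + 0.00792 = 0.12444

0.1244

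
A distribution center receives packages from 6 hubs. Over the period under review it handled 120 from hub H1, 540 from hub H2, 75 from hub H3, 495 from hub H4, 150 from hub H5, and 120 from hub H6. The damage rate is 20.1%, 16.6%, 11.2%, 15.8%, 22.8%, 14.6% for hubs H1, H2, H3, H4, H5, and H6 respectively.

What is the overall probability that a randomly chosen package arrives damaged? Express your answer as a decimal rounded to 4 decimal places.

0.1681

Total: 120 + 540 + 75 + 495 + 150 + 120 = 1500.
P(H1) = 120/1500 = 0.08. P(H2) = 540/1500 = 0.36. P(H3) = 75/1500 = 0.05. P(H4) = 495/1500 = 0.33. P(H5) = 150/1500 = 0.1. P(H6) = 120/1500 = 0.08.
P(D) = P(D|H1)·P(H1) + P(D|H2)·P(H2) + P(D|H3)·P(H3) + P(D|H4)·P(H4) + P(D|H5)·P(H5) + P(D|H6)·P(H6)
      = 0.201·0.08 + 0.166·0.36 + 0.112·0.05 + 0.158·0.33 + 0.228·0.1 + 0.146·0.08
      = 0.01608 + 0.05976 + 0.0056 + 0.05214 + 0.0228 + 0.01168 = 0.16806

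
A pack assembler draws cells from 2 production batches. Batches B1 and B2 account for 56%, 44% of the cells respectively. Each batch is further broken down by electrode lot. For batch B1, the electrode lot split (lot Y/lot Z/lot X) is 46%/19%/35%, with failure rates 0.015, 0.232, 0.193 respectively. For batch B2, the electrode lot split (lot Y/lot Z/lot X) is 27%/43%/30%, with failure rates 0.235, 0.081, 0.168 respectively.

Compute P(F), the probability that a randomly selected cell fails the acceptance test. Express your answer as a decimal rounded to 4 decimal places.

P(F|B1) = 0.46·0.015 + 0.19·0.232 + 0.35·0.193 = 0.0069 + 0.04408 + 0.06755 = 0.11853
P(F|B2) = 0.27·0.235 + 0.43·0.081 + 0.3·0.168 = 0.06345 + 0.03483 + 0.0504 = 0.14868
Then overall,
P(F) = 0.56·0.11853 + 0.44·0.14868
      = 0.0663768 + 0.0654192 = 0.131796

P(F) ≈ 0.1318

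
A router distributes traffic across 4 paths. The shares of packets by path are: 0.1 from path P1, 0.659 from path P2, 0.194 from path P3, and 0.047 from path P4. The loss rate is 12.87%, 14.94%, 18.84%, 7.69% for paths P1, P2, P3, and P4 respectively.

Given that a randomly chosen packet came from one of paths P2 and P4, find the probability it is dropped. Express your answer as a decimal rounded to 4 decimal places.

Let S = {P2, P4}.
P(S) = 0.659 + 0.047 = 0.706.
P(L ∩ S) = 0.1494·0.659 + 0.0769·0.047 = 0.0984546 + 0.0036143 = 0.1020689.
P(L | S) = 0.1020689 / 0.706 = 0.144574…

P(L|S) ≈ 0.1446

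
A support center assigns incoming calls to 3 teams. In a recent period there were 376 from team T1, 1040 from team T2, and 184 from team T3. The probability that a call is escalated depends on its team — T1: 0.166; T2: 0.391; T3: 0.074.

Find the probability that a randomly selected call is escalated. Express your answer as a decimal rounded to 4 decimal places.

0.3017

Total: 376 + 1040 + 184 = 1600.
P(T1) = 376/1600 = 0.235. P(T2) = 1040/1600 = 0.65. P(T3) = 184/1600 = 0.115.
Summing over the partition,
P(E) = P(E|T1)·P(T1) + P(E|T2)·P(T2) + P(E|T3)·P(T3)
      = 0.166·0.235 + 0.391·0.65 + 0.074·0.115
      = 0.03901 + 0.25415 + 0.00851 = 0.30167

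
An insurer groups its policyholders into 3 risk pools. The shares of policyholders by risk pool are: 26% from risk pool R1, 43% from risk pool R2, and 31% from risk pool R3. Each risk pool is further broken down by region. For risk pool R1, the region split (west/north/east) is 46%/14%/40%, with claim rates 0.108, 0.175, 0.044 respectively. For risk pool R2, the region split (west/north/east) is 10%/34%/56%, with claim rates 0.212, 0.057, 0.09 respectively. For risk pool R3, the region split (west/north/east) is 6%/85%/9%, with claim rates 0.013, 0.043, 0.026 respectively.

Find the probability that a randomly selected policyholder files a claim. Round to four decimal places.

0.0753

P(C|R1) = 0.46·0.108 + 0.14·0.175 + 0.4·0.044 = 0.04968 + 0.0245 + 0.0176 = 0.09178
P(C|R2) = 0.1·0.212 + 0.34·0.057 + 0.56·0.09 = 0.0212 + 0.01938 + 0.0504 = 0.09098
P(C|R3) = 0.06·0.013 + 0.85·0.043 + 0.09·0.026 = 0.00078 + 0.03655 + 0.00234 = 0.03967
Then overall,
P(C) = 0.26·0.09178 + 0.43·0.09098 + 0.31·0.03967
      = 0.0238628 + 0.0391214 + 0.0122977 = 0.0752819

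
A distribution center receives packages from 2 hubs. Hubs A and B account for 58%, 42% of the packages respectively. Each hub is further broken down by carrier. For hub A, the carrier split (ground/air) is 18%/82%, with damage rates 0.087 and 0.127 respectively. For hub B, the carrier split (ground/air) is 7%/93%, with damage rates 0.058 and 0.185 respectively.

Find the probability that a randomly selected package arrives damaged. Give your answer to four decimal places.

P(D|A) = 0.18·0.087 + 0.82·0.127 = 0.01566 + 0.10414 = 0.1198
P(D|B) = 0.07·0.058 + 0.93·0.185 = 0.00406 + 0.17205 = 0.17611
By total probability over the outer partition,
P(D) = 0.58·0.1198 + 0.42·0.17611
      = 0.069484 + 0.0739662 = 0.1434502

0.1435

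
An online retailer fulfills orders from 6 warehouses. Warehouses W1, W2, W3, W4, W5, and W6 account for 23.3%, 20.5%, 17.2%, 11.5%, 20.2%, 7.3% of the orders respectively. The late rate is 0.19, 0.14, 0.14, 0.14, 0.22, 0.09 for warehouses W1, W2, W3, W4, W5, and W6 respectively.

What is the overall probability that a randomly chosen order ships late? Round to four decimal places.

0.1642

P(L) = P(L|W1)·P(W1) + P(L|W2)·P(W2) + P(L|W3)·P(W3) + P(L|W4)·P(W4) + P(L|W5)·P(W5) + P(L|W6)·P(W6)
      = 0.19·0.233 + 0.14·0.205 + 0.14·0.172 + 0.14·0.115 + 0.22·0.202 + 0.09·0.073
      = 0.04427 + 0.0287 + 0.02408 + 0.0161 + 0.04444 + 0.00657 = 0.16416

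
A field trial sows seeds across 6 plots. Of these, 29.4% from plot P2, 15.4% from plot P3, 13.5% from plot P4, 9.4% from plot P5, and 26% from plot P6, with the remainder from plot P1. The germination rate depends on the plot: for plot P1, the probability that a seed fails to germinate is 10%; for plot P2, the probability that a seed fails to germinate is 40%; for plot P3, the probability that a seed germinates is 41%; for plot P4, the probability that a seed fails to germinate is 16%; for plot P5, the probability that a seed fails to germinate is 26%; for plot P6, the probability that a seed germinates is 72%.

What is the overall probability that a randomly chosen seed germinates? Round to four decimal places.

P(P1) = 1 − (0.294 + 0.154 + 0.135 + 0.094 + 0.26) = 0.063.
P(G|P1) = 1 − 0.1 = 0.9.
P(G|P2) = 1 − 0.4 = 0.6.
P(G|P4) = 1 − 0.16 = 0.84.
P(G|P5) = 1 − 0.26 = 0.74.
P(G) = P(G|P1)·P(P1) + P(G|P2)·P(P2) + P(G|P3)·P(P3) + P(G|P4)·P(P4) + P(G|P5)·P(P5) + P(G|P6)·P(P6)
      = 0.9·0.063 + 0.6·0.294 + 0.41·0.154 + 0.84·0.135 + 0.74·0.094 + 0.72·0.26
      = 0.0567 + 0.1764 + 0.06314 + 0.1134 + 0.06956 + 0.1872 = 0.6664

0.6664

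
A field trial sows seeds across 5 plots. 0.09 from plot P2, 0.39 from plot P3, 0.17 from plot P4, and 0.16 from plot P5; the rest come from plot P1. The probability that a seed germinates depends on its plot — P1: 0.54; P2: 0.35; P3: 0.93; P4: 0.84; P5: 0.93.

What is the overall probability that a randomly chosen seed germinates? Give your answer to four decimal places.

P(P1) = 1 − (0.09 + 0.39 + 0.17 + 0.16) = 0.19.
Using total probability over the partition,
P(G) = P(G|P1)·P(P1) + P(G|P2)·P(P2) + P(G|P3)·P(P3) + P(G|P4)·P(P4) + P(G|P5)·P(P5)
      = 0.54·0.19 + 0.35·0.09 + 0.93·0.39 + 0.84·0.17 + 0.93·0.16
      = 0.1026 + 0.0315 + 0.3627 + 0.1428 + 0.1488 = 0.7884

0.7884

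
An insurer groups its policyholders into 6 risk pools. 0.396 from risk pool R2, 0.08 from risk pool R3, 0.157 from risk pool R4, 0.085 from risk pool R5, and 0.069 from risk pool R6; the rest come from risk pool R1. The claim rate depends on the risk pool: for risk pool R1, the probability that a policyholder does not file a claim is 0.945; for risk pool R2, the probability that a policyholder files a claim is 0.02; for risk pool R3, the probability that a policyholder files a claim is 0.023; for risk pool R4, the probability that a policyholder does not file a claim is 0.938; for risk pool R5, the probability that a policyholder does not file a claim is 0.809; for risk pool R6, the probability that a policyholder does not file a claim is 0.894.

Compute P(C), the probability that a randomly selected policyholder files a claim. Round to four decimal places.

P(R1) = 1 − (0.396 + 0.08 + 0.157 + 0.085 + 0.069) = 0.213.
P(C|R1) = 1 − 0.945 = 0.055.
P(C|R4) = 1 − 0.938 = 0.062.
P(C|R5) = 1 − 0.809 = 0.191.
P(C|R6) = 1 − 0.894 = 0.106.
Using total probability over the partition,
P(C) = P(C|R1)·P(R1) + P(C|R2)·P(R2) + P(C|R3)·P(R3) + P(C|R4)·P(R4) + P(C|R5)·P(R5) + P(C|R6)·P(R6)
      = 0.055·0.213 + 0.02·0.396 + 0.023·0.08 + 0.062·0.157 + 0.191·0.085 + 0.106·0.069
      = 0.011715 + 0.00792 + 0.00184 + 0.009734 + 0.016235 + 0.007314 = 0.054758

0.0548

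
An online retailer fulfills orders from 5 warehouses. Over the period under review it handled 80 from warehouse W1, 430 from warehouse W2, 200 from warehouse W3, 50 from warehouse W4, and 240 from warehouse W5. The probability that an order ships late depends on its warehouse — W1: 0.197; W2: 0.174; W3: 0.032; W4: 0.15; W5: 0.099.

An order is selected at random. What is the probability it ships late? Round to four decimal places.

0.1282

Total: 80 + 430 + 200 + 50 + 240 = 1000.
P(W1) = 80/1000 = 0.08. P(W2) = 430/1000 = 0.43. P(W3) = 200/1000 = 0.2. P(W4) = 50/1000 = 0.05. P(W5) = 240/1000 = 0.24.
P(L) = P(L|W1)·P(W1) + P(L|W2)·P(W2) + P(L|W3)·P(W3) + P(L|W4)·P(W4) + P(L|W5)·P(W5)
      = 0.197·0.08 + 0.174·0.43 + 0.032·0.2 + 0.15·0.05 + 0.099·0.24
      = 0.01576 + 0.07482 + 0.0064 + 0.0075 + 0.02376 = 0.12824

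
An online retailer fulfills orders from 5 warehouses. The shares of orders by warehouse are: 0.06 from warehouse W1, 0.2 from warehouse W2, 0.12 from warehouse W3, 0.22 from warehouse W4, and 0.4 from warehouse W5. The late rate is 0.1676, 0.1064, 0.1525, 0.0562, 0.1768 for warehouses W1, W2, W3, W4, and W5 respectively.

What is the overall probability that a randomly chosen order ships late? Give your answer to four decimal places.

By the law of total probability,
P(L) = P(L|W1)·P(W1) + P(L|W2)·P(W2) + P(L|W3)·P(W3) + P(L|W4)·P(W4) + P(L|W5)·P(W5)
      = 0.1676·0.06 + 0.1064·0.2 + 0.1525·0.12 + 0.0562·0.22 + 0.1768·0.4
      = 0.010056 + 0.02128 + 0.0183 + 0.012364 + 0.07072 = 0.13272

P(L) ≈ 0.1327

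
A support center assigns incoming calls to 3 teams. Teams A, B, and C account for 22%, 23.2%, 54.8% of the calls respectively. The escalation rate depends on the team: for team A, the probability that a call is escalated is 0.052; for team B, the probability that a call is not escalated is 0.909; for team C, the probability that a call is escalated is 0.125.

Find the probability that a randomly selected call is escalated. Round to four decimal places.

0.1011

P(E|B) = 1 − 0.909 = 0.091.
P(E) = P(E|A)·P(A) + P(E|B)·P(B) + P(E|C)·P(C)
      = 0.052·0.22 + 0.091·0.232 + 0.125·0.548
      = 0.01144 + 0.021112 + 0.0685 = 0.101052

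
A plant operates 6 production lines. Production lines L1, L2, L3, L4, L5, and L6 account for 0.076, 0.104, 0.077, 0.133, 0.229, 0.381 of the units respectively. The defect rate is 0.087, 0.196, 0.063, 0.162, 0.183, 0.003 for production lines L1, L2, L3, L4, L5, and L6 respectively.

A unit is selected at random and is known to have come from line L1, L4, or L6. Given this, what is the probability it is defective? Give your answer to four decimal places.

0.0497

Let S = {L1, L4, L6}.
P(S) = 0.076 + 0.133 + 0.381 = 0.59.
P(D ∩ S) = 0.087·0.076 + 0.162·0.133 + 0.003·0.381 = 0.006612 + 0.021546 + 0.001143 = 0.029301.
P(D | S) = 0.029301 / 0.59 = 0.049663…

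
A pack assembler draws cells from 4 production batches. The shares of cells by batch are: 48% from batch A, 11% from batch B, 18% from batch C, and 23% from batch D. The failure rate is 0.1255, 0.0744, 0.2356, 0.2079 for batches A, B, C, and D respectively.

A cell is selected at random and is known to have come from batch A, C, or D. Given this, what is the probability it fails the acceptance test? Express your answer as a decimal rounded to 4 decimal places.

P(F|S) ≈ 0.1691

Let S = {A, C, D}.
P(S) = 0.48 + 0.18 + 0.23 = 0.89.
P(F ∩ S) = 0.1255·0.48 + 0.2356·0.18 + 0.2079·0.23 = 0.06024 + 0.042408 + 0.047817 = 0.150465.
P(F | S) = 0.150465 / 0.89 = 0.169062…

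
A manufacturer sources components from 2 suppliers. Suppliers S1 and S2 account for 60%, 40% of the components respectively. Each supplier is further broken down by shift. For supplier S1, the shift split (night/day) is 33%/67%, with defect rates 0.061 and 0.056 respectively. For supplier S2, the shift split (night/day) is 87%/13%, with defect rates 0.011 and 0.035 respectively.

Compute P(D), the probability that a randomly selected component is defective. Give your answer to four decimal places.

P(D|S1) = 0.33·0.061 + 0.67·0.056 = 0.02013 + 0.03752 = 0.05765
P(D|S2) = 0.87·0.011 + 0.13·0.035 = 0.00957 + 0.00455 = 0.01412
By total probability over the outer partition,
P(D) = 0.6·0.05765 + 0.4·0.01412
      = 0.03459 + 0.005648 = 0.040238

P(D) ≈ 0.0402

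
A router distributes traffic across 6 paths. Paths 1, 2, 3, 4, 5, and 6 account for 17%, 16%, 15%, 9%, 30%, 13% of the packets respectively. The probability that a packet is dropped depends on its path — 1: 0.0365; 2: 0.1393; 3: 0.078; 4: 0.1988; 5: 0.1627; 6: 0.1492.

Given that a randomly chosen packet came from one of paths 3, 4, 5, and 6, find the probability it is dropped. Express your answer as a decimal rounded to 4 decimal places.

0.1460

Let S = {3, 4, 5, 6}.
P(S) = 0.15 + 0.09 + 0.3 + 0.13 = 0.67.
P(L ∩ S) = 0.078·0.15 + 0.1988·0.09 + 0.1627·0.3 + 0.1492·0.13 = 0.0117 + 0.017892 + 0.04881 + 0.019396 = 0.097798.
P(L | S) = 0.097798 / 0.67 = 0.145967…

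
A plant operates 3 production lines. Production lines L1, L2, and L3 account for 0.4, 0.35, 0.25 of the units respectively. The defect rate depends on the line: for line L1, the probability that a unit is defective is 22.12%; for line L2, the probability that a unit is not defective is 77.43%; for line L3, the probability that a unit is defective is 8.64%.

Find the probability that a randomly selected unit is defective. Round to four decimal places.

P(D|L2) = 1 − 0.7743 = 0.2257.
Summing over the partition,
P(D) = P(D|L1)·P(L1) + P(D|L2)·P(L2) + P(D|L3)·P(L3)
      = 0.2212·0.4 + 0.2257·0.35 + 0.0864·0.25
      = 0.08848 + 0.078995 + 0.0216 = 0.189075

0.1891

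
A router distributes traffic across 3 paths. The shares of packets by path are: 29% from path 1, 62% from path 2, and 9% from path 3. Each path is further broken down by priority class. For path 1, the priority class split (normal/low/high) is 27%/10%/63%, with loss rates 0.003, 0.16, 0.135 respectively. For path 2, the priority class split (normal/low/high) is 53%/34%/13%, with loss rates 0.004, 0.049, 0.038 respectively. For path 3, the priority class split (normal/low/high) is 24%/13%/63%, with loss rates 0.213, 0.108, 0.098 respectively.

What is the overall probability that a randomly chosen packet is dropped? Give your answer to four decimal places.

P(L|1) = 0.27·0.003 + 0.1·0.16 + 0.63·0.135 = 0.00081 + 0.016 + 0.08505 = 0.10186
P(L|2) = 0.53·0.004 + 0.34·0.049 + 0.13·0.038 = 0.00212 + 0.01666 + 0.00494 = 0.02372
P(L|3) = 0.24·0.213 + 0.13·0.108 + 0.63·0.098 = 0.05112 + 0.01404 + 0.06174 = 0.1269
By total probability over the outer partition,
P(L) = 0.29·0.10186 + 0.62·0.02372 + 0.09·0.1269
      = 0.0295394 + 0.0147064 + 0.011421 = 0.0556668

0.0557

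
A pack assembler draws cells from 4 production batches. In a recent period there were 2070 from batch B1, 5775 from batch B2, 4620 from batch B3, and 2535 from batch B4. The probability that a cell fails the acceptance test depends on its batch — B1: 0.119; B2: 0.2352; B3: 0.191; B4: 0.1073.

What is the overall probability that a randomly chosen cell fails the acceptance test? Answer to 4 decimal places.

Total: 2070 + 5775 + 4620 + 2535 = 15000.
P(B1) = 2070/15000 = 0.138. P(B2) = 5775/15000 = 0.385. P(B3) = 4620/15000 = 0.308. P(B4) = 2535/15000 = 0.169.
Summing over the partition,
P(F) = P(F|B1)·P(B1) + P(F|B2)·P(B2) + P(F|B3)·P(B3) + P(F|B4)·P(B4)
      = 0.119·0.138 + 0.2352·0.385 + 0.191·0.308 + 0.1073·0.169
      = 0.016422 + 0.090552 + 0.058828 + 0.0181337 = 0.1839357

0.1839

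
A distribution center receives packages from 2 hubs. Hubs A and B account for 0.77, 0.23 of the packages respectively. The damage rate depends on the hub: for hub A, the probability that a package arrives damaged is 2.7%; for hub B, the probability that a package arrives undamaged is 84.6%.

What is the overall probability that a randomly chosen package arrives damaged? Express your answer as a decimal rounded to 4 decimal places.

P(D|B) = 1 − 0.846 = 0.154.
Using total probability over the partition,
P(D) = P(D|A)·P(A) + P(D|B)·P(B)
      = 0.027·0.77 + 0.154·0.23
      = 0.02079 + 0.03542 = 0.05621

P(D) ≈ 0.0562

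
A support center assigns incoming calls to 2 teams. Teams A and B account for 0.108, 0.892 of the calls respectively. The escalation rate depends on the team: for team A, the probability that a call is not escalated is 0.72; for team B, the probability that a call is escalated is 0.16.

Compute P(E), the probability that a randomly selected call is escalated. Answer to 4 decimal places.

P(E) ≈ 0.1730

P(E|A) = 1 − 0.72 = 0.28.
P(E) = P(E|A)·P(A) + P(E|B)·P(B)
      = 0.28·0.108 + 0.16·0.892
      = 0.03024 + 0.14272 = 0.17296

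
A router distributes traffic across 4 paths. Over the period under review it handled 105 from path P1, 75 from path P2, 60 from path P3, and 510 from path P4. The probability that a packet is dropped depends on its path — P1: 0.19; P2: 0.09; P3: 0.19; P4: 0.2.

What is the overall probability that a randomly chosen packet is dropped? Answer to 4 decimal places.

Total: 105 + 75 + 60 + 510 = 750.
P(P1) = 105/750 = 0.14. P(P2) = 75/750 = 0.1. P(P3) = 60/750 = 0.08. P(P4) = 510/750 = 0.68.
P(L) = P(L|P1)·P(P1) + P(L|P2)·P(P2) + P(L|P3)·P(P3) + P(L|P4)·P(P4)
      = 0.19·0.14 + 0.09·0.1 + 0.19·0.08 + 0.2·0.68
      = 0.0266 + 0.009 + 0.0152 + 0.136 = 0.1868

0.1868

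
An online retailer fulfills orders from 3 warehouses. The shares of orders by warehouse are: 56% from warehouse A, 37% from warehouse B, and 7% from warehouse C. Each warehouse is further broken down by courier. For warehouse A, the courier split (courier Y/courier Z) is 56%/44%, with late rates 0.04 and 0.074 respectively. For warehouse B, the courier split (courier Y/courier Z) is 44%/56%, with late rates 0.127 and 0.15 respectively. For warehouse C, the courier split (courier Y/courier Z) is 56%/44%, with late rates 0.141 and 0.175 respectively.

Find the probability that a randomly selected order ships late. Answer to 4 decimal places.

0.0935

P(L|A) = 0.56·0.04 + 0.44·0.074 = 0.0224 + 0.03256 = 0.05496
P(L|B) = 0.44·0.127 + 0.56·0.15 = 0.05588 + 0.084 = 0.13988
P(L|C) = 0.56·0.141 + 0.44·0.175 = 0.07896 + 0.077 = 0.15596
By total probability over the outer partition,
P(L) = 0.56·0.05496 + 0.37·0.13988 + 0.07·0.15596
      = 0.0307776 + 0.0517556 + 0.0109172 = 0.0934504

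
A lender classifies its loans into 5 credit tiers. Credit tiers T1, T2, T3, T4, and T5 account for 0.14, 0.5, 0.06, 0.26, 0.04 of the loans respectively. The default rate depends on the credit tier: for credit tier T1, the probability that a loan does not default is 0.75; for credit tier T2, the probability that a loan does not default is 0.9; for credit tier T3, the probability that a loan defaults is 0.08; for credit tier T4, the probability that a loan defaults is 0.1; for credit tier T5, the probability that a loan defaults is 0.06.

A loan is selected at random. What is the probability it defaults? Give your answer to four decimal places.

P(D) ≈ 0.1182

P(D|T1) = 1 − 0.75 = 0.25.
P(D|T2) = 1 − 0.9 = 0.1.
P(D) = P(D|T1)·P(T1) + P(D|T2)·P(T2) + P(D|T3)·P(T3) + P(D|T4)·P(T4) + P(D|T5)·P(T5)
      = 0.25·0.14 + 0.1·0.5 + 0.08·0.06 + 0.1·0.26 + 0.06·0.04
      = 0.035 + 0.05 + 0.0048 + 0.026 + 0.0024 = 0.1182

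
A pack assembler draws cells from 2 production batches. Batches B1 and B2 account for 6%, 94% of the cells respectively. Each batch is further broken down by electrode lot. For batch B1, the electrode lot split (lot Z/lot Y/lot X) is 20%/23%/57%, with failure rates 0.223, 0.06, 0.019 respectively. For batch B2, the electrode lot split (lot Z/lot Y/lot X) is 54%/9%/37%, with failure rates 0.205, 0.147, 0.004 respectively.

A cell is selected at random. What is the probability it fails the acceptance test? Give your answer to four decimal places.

0.1220

P(F|B1) = 0.2·0.223 + 0.23·0.06 + 0.57·0.019 = 0.0446 + 0.0138 + 0.01083 = 0.06923
P(F|B2) = 0.54·0.205 + 0.09·0.147 + 0.37·0.004 = 0.1107 + 0.01323 + 0.00148 = 0.12541
Then overall,
P(F) = 0.06·0.06923 + 0.94·0.12541
      = 0.0041538 + 0.1178854 = 0.1220392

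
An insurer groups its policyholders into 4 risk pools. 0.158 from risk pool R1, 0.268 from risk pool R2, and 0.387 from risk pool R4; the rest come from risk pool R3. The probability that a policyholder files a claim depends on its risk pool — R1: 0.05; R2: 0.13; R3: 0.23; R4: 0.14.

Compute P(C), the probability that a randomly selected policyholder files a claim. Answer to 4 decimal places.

P(R3) = 1 − (0.158 + 0.268 + 0.387) = 0.187.
P(C) = P(C|R1)·P(R1) + P(C|R2)·P(R2) + P(C|R3)·P(R3) + P(C|R4)·P(R4)
      = 0.05·0.158 + 0.13·0.268 + 0.23·0.187 + 0.14·0.387
      = 0.0079 + 0.03484 + 0.04301 + 0.05418 = 0.13993

0.1399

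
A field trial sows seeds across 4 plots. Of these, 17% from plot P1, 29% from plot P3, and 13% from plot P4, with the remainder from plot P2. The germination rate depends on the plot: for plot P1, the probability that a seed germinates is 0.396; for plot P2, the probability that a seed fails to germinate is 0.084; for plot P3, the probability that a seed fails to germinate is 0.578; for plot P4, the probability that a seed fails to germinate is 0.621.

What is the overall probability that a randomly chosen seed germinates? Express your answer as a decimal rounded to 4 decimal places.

0.6145

P(P2) = 1 − (0.17 + 0.29 + 0.13) = 0.41.
P(G|P2) = 1 − 0.084 = 0.916.
P(G|P3) = 1 − 0.578 = 0.422.
P(G|P4) = 1 − 0.621 = 0.379.
P(G) = P(G|P1)·P(P1) + P(G|P2)·P(P2) + P(G|P3)·P(P3) + P(G|P4)·P(P4)
      = 0.396·0.17 + 0.916·0.41 + 0.422·0.29 + 0.379·0.13
      = 0.06732 + 0.37556 + 0.12238 + 0.04927 = 0.61453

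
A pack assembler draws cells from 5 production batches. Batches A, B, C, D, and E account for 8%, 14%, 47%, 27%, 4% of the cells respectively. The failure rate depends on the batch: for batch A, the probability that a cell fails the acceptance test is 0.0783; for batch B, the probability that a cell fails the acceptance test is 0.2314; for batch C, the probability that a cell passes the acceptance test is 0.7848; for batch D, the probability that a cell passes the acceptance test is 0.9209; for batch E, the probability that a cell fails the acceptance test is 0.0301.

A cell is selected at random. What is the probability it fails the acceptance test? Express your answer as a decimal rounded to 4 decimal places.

P(F|C) = 1 − 0.7848 = 0.2152.
P(F|D) = 1 − 0.9209 = 0.0791.
Summing over the partition,
P(F) = P(F|A)·P(A) + P(F|B)·P(B) + P(F|C)·P(C) + P(F|D)·P(D) + P(F|E)·P(E)
      = 0.0783·0.08 + 0.2314·0.14 + 0.2152·0.47 + 0.0791·0.27 + 0.0301·0.04
      = 0.006264 + 0.032396 + 0.101144 + 0.021357 + 0.001204 = 0.162365

P(F) ≈ 0.1624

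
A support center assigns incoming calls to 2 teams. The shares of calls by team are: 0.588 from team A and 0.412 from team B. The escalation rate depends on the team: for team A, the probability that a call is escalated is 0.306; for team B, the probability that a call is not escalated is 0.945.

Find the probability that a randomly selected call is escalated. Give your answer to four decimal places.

0.2026

P(E|B) = 1 − 0.945 = 0.055.
P(E) = P(E|A)·P(A) + P(E|B)·P(B)
      = 0.306·0.588 + 0.055·0.412
      = 0.179928 + 0.02266 = 0.202588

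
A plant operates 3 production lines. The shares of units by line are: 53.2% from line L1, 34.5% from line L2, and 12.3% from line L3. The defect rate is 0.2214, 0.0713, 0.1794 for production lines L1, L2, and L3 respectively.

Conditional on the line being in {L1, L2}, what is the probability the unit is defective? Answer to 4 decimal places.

Let S = {L1, L2}.
P(S) = 0.532 + 0.345 = 0.877.
P(D ∩ S) = 0.2214·0.532 + 0.0713·0.345 = 0.1177848 + 0.0245985 = 0.1423833.
P(D | S) = 0.1423833 / 0.877 = 0.162353…

P(D|S) ≈ 0.1624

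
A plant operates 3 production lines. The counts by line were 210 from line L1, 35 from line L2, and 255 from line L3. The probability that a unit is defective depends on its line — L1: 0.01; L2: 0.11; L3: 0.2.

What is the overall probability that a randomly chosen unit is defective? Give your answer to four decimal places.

P(D) ≈ 0.1139

Total: 210 + 35 + 255 = 500.
P(L1) = 210/500 = 0.42. P(L2) = 35/500 = 0.07. P(L3) = 255/500 = 0.51.
P(D) = P(D|L1)·P(L1) + P(D|L2)·P(L2) + P(D|L3)·P(L3)
      = 0.01·0.42 + 0.11·0.07 + 0.2·0.51
      = 0.0042 + 0.0077 + 0.102 = 0.1139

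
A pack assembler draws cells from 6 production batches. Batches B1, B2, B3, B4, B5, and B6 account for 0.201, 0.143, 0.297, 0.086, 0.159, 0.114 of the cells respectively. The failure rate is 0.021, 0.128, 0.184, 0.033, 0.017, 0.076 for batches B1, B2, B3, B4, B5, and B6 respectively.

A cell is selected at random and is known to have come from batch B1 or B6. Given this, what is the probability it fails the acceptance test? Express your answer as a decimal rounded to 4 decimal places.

Let S = {B1, B6}.
P(S) = 0.201 + 0.114 = 0.315.
P(F ∩ S) = 0.021·0.201 + 0.076·0.114 = 0.004221 + 0.008664 = 0.012885.
P(F | S) = 0.012885 / 0.315 = 0.040905…

0.0409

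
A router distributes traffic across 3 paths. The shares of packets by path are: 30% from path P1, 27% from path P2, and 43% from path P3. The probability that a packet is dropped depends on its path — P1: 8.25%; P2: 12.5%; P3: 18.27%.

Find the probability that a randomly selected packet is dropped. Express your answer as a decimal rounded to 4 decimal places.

Summing over the partition,
P(L) = P(L|P1)·P(P1) + P(L|P2)·P(P2) + P(L|P3)·P(P3)
      = 0.0825·0.3 + 0.125·0.27 + 0.1827·0.43
      = 0.02475 + 0.03375 + 0.078561 = 0.137061

0.1371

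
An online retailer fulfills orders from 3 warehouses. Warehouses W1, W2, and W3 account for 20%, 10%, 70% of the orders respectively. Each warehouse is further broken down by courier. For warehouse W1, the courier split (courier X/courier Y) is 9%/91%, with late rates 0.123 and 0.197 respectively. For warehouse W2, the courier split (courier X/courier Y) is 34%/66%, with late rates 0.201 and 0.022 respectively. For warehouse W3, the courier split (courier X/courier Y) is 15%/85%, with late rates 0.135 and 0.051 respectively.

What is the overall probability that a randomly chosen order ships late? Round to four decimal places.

P(L) ≈ 0.0909

P(L|W1) = 0.09·0.123 + 0.91·0.197 = 0.01107 + 0.17927 = 0.19034
P(L|W2) = 0.34·0.201 + 0.66·0.022 = 0.06834 + 0.01452 = 0.08286
P(L|W3) = 0.15·0.135 + 0.85·0.051 = 0.02025 + 0.04335 = 0.0636
By total probability over the outer partition,
P(L) = 0.2·0.19034 + 0.1·0.08286 + 0.7·0.0636
      = 0.038068 + 0.008286 + 0.04452 = 0.090874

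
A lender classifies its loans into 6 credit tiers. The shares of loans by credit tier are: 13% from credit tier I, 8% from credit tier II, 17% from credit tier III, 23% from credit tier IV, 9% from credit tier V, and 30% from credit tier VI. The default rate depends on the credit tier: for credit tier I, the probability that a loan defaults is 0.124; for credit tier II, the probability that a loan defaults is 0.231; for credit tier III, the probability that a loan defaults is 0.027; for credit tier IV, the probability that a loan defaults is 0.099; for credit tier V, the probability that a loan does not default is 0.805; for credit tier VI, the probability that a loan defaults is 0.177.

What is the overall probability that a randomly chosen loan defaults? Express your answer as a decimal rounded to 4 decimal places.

P(D) ≈ 0.1326

P(D|V) = 1 − 0.805 = 0.195.
P(D) = P(D|I)·P(I) + P(D|II)·P(II) + P(D|III)·P(III) + P(D|IV)·P(IV) + P(D|V)·P(V) + P(D|VI)·P(VI)
      = 0.124·0.13 + 0.231·0.08 + 0.027·0.17 + 0.099·0.23 + 0.195·0.09 + 0.177·0.3
      = 0.01612 + 0.01848 + 0.00459 + 0.02277 + 0.01755 + 0.0531 = 0.13261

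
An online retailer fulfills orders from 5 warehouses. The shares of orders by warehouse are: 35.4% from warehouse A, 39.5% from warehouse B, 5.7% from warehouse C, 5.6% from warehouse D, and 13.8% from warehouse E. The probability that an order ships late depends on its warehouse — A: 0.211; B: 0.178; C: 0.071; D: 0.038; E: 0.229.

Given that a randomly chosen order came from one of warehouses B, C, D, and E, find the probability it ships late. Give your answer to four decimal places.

Let S = {B, C, D, E}.
P(S) = 0.395 + 0.057 + 0.056 + 0.138 = 0.646.
P(L ∩ S) = 0.178·0.395 + 0.071·0.057 + 0.038·0.056 + 0.229·0.138 = 0.07031 + 0.004047 + 0.002128 + 0.031602 = 0.108087.
P(L | S) = 0.108087 / 0.646 = 0.167317…

0.1673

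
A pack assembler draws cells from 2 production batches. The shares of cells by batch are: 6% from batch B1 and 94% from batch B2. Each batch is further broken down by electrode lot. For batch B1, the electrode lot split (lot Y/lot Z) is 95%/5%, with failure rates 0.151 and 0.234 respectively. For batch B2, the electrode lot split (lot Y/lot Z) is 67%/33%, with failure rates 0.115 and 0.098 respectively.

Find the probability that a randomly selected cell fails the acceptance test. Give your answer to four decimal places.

P(F|B1) = 0.95·0.151 + 0.05·0.234 = 0.14345 + 0.0117 = 0.15515
P(F|B2) = 0.67·0.115 + 0.33·0.098 = 0.07705 + 0.03234 = 0.10939
By total probability over the outer partition,
P(F) = 0.06·0.15515 + 0.94·0.10939
      = 0.009309 + 0.1028266 = 0.1121356

P(F) ≈ 0.1121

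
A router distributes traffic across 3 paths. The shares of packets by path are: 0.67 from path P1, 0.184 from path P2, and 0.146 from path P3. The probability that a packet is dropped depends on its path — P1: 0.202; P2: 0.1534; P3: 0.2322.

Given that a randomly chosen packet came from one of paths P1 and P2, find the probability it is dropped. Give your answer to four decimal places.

Let S = {P1, P2}.
P(S) = 0.67 + 0.184 = 0.854.
P(L ∩ S) = 0.202·0.67 + 0.1534·0.184 = 0.13534 + 0.0282256 = 0.1635656.
P(L | S) = 0.1635656 / 0.854 = 0.191529…

0.1915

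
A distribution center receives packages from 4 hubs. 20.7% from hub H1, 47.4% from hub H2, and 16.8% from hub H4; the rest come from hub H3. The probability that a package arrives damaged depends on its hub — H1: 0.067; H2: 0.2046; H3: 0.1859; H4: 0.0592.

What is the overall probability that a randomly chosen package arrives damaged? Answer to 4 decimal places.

0.1489

P(H3) = 1 − (0.207 + 0.474 + 0.168) = 0.151.
P(D) = P(D|H1)·P(H1) + P(D|H2)·P(H2) + P(D|H3)·P(H3) + P(D|H4)·P(H4)
      = 0.067·0.207 + 0.2046·0.474 + 0.1859·0.151 + 0.0592·0.168
      = 0.013869 + 0.0969804 + 0.0280709 + 0.0099456 = 0.1488659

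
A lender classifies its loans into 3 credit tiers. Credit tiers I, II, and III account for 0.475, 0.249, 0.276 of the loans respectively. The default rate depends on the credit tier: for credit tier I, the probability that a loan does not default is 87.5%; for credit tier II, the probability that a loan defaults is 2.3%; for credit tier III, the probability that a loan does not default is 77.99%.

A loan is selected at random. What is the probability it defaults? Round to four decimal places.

P(D) ≈ 0.1258

P(D|I) = 1 − 0.875 = 0.125.
P(D|III) = 1 − 0.7799 = 0.2201.
P(D) = P(D|I)·P(I) + P(D|II)·P(II) + P(D|III)·P(III)
      = 0.125·0.475 + 0.023·0.249 + 0.2201·0.276
      = 0.059375 + 0.005727 + 0.0607476 = 0.1258496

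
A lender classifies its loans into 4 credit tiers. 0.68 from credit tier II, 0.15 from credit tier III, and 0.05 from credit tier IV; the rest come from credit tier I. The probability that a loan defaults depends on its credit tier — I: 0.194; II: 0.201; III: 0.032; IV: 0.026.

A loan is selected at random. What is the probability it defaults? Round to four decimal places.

0.1661

P(I) = 1 − (0.68 + 0.15 + 0.05) = 0.12.
Summing over the partition,
P(D) = P(D|I)·P(I) + P(D|II)·P(II) + P(D|III)·P(III) + P(D|IV)·P(IV)
      = 0.194·0.12 + 0.201·0.68 + 0.032·0.15 + 0.026·0.05
      = 0.02328 + 0.13668 + 0.0048 + 0.0013 = 0.16606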